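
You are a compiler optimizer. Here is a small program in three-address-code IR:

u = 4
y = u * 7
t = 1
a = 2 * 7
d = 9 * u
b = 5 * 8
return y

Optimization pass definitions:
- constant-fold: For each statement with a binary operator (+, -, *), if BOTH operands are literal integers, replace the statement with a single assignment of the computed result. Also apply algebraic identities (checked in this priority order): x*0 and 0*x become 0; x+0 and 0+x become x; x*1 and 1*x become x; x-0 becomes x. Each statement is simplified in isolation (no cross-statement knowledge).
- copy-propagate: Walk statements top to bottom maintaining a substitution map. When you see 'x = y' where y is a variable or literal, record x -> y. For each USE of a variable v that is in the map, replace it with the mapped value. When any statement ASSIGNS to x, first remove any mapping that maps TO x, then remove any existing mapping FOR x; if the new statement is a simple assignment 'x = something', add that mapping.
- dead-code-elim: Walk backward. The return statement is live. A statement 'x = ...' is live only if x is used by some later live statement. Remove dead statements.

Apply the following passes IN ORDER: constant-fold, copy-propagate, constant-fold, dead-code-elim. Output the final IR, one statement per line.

Answer: y = 28
return y

Derivation:
Initial IR:
  u = 4
  y = u * 7
  t = 1
  a = 2 * 7
  d = 9 * u
  b = 5 * 8
  return y
After constant-fold (7 stmts):
  u = 4
  y = u * 7
  t = 1
  a = 14
  d = 9 * u
  b = 40
  return y
After copy-propagate (7 stmts):
  u = 4
  y = 4 * 7
  t = 1
  a = 14
  d = 9 * 4
  b = 40
  return y
After constant-fold (7 stmts):
  u = 4
  y = 28
  t = 1
  a = 14
  d = 36
  b = 40
  return y
After dead-code-elim (2 stmts):
  y = 28
  return y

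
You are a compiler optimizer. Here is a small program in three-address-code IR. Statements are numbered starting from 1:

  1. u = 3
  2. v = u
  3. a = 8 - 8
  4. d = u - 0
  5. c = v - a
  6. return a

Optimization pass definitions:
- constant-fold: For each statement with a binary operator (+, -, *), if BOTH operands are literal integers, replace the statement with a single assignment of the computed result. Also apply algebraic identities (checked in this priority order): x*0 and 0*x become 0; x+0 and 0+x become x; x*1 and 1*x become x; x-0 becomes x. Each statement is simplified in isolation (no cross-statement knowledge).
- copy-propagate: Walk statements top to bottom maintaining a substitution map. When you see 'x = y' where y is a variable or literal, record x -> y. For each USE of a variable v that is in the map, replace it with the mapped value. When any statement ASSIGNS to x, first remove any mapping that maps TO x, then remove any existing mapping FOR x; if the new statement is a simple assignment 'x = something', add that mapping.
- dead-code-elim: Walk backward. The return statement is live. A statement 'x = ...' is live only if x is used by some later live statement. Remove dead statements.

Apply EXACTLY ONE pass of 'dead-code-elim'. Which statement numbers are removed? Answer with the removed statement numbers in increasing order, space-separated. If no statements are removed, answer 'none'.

Answer: 1 2 4 5

Derivation:
Backward liveness scan:
Stmt 1 'u = 3': DEAD (u not in live set [])
Stmt 2 'v = u': DEAD (v not in live set [])
Stmt 3 'a = 8 - 8': KEEP (a is live); live-in = []
Stmt 4 'd = u - 0': DEAD (d not in live set ['a'])
Stmt 5 'c = v - a': DEAD (c not in live set ['a'])
Stmt 6 'return a': KEEP (return); live-in = ['a']
Removed statement numbers: [1, 2, 4, 5]
Surviving IR:
  a = 8 - 8
  return a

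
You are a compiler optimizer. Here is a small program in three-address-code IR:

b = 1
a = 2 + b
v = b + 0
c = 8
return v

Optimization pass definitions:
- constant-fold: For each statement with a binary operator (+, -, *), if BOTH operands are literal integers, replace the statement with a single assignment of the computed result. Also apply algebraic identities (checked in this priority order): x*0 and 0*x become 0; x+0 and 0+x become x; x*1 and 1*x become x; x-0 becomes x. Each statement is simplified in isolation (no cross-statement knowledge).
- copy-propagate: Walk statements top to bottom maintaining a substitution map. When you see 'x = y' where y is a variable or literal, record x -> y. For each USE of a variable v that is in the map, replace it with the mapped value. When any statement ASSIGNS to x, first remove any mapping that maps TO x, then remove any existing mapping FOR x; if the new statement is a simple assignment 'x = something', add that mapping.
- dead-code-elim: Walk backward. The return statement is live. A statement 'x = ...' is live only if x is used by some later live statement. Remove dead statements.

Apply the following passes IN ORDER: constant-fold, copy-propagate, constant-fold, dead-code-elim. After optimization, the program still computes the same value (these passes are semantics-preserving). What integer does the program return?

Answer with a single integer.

Answer: 1

Derivation:
Initial IR:
  b = 1
  a = 2 + b
  v = b + 0
  c = 8
  return v
After constant-fold (5 stmts):
  b = 1
  a = 2 + b
  v = b
  c = 8
  return v
After copy-propagate (5 stmts):
  b = 1
  a = 2 + 1
  v = 1
  c = 8
  return 1
After constant-fold (5 stmts):
  b = 1
  a = 3
  v = 1
  c = 8
  return 1
After dead-code-elim (1 stmts):
  return 1
Evaluate:
  b = 1  =>  b = 1
  a = 2 + b  =>  a = 3
  v = b + 0  =>  v = 1
  c = 8  =>  c = 8
  return v = 1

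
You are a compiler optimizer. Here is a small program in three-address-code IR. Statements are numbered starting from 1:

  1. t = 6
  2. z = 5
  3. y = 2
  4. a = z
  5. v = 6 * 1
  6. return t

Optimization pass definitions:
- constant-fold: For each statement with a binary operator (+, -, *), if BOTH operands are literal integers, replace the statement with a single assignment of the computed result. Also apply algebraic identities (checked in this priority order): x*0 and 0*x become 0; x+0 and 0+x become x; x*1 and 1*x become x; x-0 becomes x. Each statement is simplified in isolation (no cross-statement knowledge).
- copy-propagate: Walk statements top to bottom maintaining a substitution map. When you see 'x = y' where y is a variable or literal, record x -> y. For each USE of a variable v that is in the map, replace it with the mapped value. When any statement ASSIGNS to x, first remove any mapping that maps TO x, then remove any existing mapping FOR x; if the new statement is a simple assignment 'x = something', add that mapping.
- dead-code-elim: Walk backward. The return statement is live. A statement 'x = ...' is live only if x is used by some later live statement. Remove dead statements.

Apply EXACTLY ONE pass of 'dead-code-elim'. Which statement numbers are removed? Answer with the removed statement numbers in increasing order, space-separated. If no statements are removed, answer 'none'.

Backward liveness scan:
Stmt 1 't = 6': KEEP (t is live); live-in = []
Stmt 2 'z = 5': DEAD (z not in live set ['t'])
Stmt 3 'y = 2': DEAD (y not in live set ['t'])
Stmt 4 'a = z': DEAD (a not in live set ['t'])
Stmt 5 'v = 6 * 1': DEAD (v not in live set ['t'])
Stmt 6 'return t': KEEP (return); live-in = ['t']
Removed statement numbers: [2, 3, 4, 5]
Surviving IR:
  t = 6
  return t

Answer: 2 3 4 5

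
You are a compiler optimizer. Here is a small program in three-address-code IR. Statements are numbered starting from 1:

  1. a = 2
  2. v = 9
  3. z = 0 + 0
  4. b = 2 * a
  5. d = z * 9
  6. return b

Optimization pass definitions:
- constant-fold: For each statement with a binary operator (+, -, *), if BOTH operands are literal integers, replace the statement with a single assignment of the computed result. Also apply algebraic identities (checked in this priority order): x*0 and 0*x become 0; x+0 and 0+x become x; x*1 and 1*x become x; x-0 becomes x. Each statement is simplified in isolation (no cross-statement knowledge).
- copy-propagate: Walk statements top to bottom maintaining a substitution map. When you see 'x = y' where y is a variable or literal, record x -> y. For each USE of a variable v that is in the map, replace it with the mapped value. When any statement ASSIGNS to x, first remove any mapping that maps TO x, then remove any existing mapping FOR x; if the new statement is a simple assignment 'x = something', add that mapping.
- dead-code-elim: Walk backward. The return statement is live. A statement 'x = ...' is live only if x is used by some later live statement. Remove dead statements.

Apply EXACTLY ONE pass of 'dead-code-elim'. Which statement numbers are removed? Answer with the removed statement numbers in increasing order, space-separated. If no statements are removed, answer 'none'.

Backward liveness scan:
Stmt 1 'a = 2': KEEP (a is live); live-in = []
Stmt 2 'v = 9': DEAD (v not in live set ['a'])
Stmt 3 'z = 0 + 0': DEAD (z not in live set ['a'])
Stmt 4 'b = 2 * a': KEEP (b is live); live-in = ['a']
Stmt 5 'd = z * 9': DEAD (d not in live set ['b'])
Stmt 6 'return b': KEEP (return); live-in = ['b']
Removed statement numbers: [2, 3, 5]
Surviving IR:
  a = 2
  b = 2 * a
  return b

Answer: 2 3 5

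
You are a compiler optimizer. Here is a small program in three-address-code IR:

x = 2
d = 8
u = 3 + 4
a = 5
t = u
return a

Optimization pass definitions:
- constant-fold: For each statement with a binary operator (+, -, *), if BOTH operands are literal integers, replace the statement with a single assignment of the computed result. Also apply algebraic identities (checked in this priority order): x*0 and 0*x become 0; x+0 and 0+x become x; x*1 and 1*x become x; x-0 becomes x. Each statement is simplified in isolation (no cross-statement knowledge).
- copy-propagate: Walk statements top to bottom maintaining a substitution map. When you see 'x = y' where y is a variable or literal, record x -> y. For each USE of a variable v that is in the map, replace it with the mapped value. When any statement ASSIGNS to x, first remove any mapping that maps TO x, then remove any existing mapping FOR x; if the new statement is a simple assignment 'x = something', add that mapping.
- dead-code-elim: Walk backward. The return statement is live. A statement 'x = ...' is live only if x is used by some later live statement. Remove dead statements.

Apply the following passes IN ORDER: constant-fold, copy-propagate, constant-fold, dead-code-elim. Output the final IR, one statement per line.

Answer: return 5

Derivation:
Initial IR:
  x = 2
  d = 8
  u = 3 + 4
  a = 5
  t = u
  return a
After constant-fold (6 stmts):
  x = 2
  d = 8
  u = 7
  a = 5
  t = u
  return a
After copy-propagate (6 stmts):
  x = 2
  d = 8
  u = 7
  a = 5
  t = 7
  return 5
After constant-fold (6 stmts):
  x = 2
  d = 8
  u = 7
  a = 5
  t = 7
  return 5
After dead-code-elim (1 stmts):
  return 5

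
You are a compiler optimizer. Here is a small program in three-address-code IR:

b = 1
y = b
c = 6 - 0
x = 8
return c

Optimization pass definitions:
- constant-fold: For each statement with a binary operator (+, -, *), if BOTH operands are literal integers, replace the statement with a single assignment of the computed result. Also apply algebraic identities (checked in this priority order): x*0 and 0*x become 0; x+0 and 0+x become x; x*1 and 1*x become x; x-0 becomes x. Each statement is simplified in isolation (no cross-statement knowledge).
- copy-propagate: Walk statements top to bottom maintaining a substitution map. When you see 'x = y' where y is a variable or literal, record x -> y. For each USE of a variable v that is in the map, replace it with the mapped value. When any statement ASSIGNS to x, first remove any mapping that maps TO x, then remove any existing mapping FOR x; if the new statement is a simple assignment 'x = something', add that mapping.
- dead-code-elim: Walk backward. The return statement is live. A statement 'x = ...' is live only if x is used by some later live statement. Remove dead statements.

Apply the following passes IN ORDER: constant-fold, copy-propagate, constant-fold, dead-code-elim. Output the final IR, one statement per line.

Initial IR:
  b = 1
  y = b
  c = 6 - 0
  x = 8
  return c
After constant-fold (5 stmts):
  b = 1
  y = b
  c = 6
  x = 8
  return c
After copy-propagate (5 stmts):
  b = 1
  y = 1
  c = 6
  x = 8
  return 6
After constant-fold (5 stmts):
  b = 1
  y = 1
  c = 6
  x = 8
  return 6
After dead-code-elim (1 stmts):
  return 6

Answer: return 6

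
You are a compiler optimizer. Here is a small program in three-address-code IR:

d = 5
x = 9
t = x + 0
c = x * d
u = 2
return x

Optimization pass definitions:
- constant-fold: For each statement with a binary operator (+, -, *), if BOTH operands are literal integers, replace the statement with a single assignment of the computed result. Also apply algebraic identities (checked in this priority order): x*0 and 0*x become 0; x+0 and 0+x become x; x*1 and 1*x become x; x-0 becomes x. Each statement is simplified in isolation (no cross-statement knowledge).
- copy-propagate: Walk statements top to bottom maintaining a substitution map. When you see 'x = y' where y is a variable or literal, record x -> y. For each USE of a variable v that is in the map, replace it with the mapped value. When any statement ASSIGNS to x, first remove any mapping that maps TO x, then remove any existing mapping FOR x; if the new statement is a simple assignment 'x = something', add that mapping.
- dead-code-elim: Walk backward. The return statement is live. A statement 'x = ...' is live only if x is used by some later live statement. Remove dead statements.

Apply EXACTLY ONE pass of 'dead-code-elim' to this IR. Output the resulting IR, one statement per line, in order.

Applying dead-code-elim statement-by-statement:
  [6] return x  -> KEEP (return); live=['x']
  [5] u = 2  -> DEAD (u not live)
  [4] c = x * d  -> DEAD (c not live)
  [3] t = x + 0  -> DEAD (t not live)
  [2] x = 9  -> KEEP; live=[]
  [1] d = 5  -> DEAD (d not live)
Result (2 stmts):
  x = 9
  return x

Answer: x = 9
return x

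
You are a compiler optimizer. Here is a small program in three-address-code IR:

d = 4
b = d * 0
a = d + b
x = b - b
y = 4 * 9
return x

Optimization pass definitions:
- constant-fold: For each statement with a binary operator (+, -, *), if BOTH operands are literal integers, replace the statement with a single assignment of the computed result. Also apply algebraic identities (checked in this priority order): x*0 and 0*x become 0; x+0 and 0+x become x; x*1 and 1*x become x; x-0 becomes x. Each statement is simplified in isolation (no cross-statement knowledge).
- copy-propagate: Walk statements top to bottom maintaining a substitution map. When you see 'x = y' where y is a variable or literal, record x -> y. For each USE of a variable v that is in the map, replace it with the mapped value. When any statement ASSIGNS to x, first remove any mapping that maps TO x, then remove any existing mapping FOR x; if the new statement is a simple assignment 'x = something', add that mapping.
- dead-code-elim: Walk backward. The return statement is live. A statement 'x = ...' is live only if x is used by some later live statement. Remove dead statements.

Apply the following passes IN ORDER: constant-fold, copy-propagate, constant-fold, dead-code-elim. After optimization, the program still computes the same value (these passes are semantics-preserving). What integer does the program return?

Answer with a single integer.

Answer: 0

Derivation:
Initial IR:
  d = 4
  b = d * 0
  a = d + b
  x = b - b
  y = 4 * 9
  return x
After constant-fold (6 stmts):
  d = 4
  b = 0
  a = d + b
  x = b - b
  y = 36
  return x
After copy-propagate (6 stmts):
  d = 4
  b = 0
  a = 4 + 0
  x = 0 - 0
  y = 36
  return x
After constant-fold (6 stmts):
  d = 4
  b = 0
  a = 4
  x = 0
  y = 36
  return x
After dead-code-elim (2 stmts):
  x = 0
  return x
Evaluate:
  d = 4  =>  d = 4
  b = d * 0  =>  b = 0
  a = d + b  =>  a = 4
  x = b - b  =>  x = 0
  y = 4 * 9  =>  y = 36
  return x = 0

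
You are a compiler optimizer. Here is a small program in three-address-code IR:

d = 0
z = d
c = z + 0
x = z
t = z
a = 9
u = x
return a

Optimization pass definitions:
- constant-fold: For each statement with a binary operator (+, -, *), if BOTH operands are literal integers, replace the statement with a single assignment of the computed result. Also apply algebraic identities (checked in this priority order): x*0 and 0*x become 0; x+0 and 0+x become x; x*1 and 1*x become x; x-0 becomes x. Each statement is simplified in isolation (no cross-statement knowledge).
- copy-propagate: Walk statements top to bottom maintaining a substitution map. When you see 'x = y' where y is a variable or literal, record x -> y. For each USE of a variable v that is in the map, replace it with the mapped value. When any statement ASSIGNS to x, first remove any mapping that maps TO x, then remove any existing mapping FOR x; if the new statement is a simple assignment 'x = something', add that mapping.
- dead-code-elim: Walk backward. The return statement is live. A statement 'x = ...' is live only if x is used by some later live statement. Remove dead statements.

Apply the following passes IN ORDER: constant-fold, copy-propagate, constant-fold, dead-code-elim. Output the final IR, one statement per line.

Initial IR:
  d = 0
  z = d
  c = z + 0
  x = z
  t = z
  a = 9
  u = x
  return a
After constant-fold (8 stmts):
  d = 0
  z = d
  c = z
  x = z
  t = z
  a = 9
  u = x
  return a
After copy-propagate (8 stmts):
  d = 0
  z = 0
  c = 0
  x = 0
  t = 0
  a = 9
  u = 0
  return 9
After constant-fold (8 stmts):
  d = 0
  z = 0
  c = 0
  x = 0
  t = 0
  a = 9
  u = 0
  return 9
After dead-code-elim (1 stmts):
  return 9

Answer: return 9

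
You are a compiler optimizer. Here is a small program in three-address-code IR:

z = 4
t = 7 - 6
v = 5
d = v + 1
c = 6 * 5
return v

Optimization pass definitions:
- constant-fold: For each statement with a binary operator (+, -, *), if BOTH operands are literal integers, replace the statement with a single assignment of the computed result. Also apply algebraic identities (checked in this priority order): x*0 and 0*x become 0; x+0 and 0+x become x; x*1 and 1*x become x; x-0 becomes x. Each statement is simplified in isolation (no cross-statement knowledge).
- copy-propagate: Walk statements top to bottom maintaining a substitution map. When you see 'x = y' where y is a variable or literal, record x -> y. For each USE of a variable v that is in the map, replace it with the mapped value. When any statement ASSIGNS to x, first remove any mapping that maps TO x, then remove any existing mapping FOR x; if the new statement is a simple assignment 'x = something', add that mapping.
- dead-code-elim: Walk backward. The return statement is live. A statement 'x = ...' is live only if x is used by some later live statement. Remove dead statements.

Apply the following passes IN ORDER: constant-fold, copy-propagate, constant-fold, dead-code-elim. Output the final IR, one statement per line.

Initial IR:
  z = 4
  t = 7 - 6
  v = 5
  d = v + 1
  c = 6 * 5
  return v
After constant-fold (6 stmts):
  z = 4
  t = 1
  v = 5
  d = v + 1
  c = 30
  return v
After copy-propagate (6 stmts):
  z = 4
  t = 1
  v = 5
  d = 5 + 1
  c = 30
  return 5
After constant-fold (6 stmts):
  z = 4
  t = 1
  v = 5
  d = 6
  c = 30
  return 5
After dead-code-elim (1 stmts):
  return 5

Answer: return 5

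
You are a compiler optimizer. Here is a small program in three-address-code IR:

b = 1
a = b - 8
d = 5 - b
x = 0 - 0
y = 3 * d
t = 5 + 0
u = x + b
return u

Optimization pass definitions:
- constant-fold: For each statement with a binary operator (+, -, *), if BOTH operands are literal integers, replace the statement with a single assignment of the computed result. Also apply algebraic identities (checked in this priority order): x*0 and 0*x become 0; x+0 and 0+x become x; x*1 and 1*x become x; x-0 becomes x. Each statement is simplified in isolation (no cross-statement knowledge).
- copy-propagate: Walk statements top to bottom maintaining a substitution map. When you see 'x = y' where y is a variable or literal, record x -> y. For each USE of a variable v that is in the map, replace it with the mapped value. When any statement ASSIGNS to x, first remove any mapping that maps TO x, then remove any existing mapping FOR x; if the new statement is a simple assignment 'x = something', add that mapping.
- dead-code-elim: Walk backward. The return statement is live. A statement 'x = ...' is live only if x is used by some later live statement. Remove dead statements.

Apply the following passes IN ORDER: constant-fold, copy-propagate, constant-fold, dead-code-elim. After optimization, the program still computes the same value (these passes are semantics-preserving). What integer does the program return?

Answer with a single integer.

Initial IR:
  b = 1
  a = b - 8
  d = 5 - b
  x = 0 - 0
  y = 3 * d
  t = 5 + 0
  u = x + b
  return u
After constant-fold (8 stmts):
  b = 1
  a = b - 8
  d = 5 - b
  x = 0
  y = 3 * d
  t = 5
  u = x + b
  return u
After copy-propagate (8 stmts):
  b = 1
  a = 1 - 8
  d = 5 - 1
  x = 0
  y = 3 * d
  t = 5
  u = 0 + 1
  return u
After constant-fold (8 stmts):
  b = 1
  a = -7
  d = 4
  x = 0
  y = 3 * d
  t = 5
  u = 1
  return u
After dead-code-elim (2 stmts):
  u = 1
  return u
Evaluate:
  b = 1  =>  b = 1
  a = b - 8  =>  a = -7
  d = 5 - b  =>  d = 4
  x = 0 - 0  =>  x = 0
  y = 3 * d  =>  y = 12
  t = 5 + 0  =>  t = 5
  u = x + b  =>  u = 1
  return u = 1

Answer: 1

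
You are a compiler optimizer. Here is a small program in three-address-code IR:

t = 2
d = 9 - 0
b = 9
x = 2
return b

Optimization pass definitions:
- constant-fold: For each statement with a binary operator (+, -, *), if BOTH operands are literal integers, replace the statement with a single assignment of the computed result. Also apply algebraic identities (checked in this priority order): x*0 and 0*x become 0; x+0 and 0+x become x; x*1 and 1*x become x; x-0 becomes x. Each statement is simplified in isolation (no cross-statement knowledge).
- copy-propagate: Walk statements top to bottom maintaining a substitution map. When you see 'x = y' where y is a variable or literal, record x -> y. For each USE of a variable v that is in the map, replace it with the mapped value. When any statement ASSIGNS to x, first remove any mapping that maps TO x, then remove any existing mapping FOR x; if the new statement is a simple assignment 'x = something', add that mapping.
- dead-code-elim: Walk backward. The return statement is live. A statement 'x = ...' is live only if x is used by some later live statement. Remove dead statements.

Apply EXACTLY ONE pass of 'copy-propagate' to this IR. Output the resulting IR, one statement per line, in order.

Applying copy-propagate statement-by-statement:
  [1] t = 2  (unchanged)
  [2] d = 9 - 0  (unchanged)
  [3] b = 9  (unchanged)
  [4] x = 2  (unchanged)
  [5] return b  -> return 9
Result (5 stmts):
  t = 2
  d = 9 - 0
  b = 9
  x = 2
  return 9

Answer: t = 2
d = 9 - 0
b = 9
x = 2
return 9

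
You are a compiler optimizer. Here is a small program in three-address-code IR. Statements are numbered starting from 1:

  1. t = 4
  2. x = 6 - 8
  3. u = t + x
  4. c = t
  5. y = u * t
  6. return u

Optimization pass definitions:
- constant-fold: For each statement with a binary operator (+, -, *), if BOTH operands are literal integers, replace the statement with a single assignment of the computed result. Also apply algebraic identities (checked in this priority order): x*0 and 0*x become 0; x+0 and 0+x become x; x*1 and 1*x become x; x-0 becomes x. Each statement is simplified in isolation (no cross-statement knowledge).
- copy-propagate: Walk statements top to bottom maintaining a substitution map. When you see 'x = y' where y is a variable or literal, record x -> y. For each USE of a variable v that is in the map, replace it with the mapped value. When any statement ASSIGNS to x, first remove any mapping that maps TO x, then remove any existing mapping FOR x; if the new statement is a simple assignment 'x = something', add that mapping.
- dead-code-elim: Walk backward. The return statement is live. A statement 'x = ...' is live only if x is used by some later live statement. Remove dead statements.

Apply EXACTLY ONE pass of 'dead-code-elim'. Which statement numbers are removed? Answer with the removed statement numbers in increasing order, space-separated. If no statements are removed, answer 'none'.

Answer: 4 5

Derivation:
Backward liveness scan:
Stmt 1 't = 4': KEEP (t is live); live-in = []
Stmt 2 'x = 6 - 8': KEEP (x is live); live-in = ['t']
Stmt 3 'u = t + x': KEEP (u is live); live-in = ['t', 'x']
Stmt 4 'c = t': DEAD (c not in live set ['u'])
Stmt 5 'y = u * t': DEAD (y not in live set ['u'])
Stmt 6 'return u': KEEP (return); live-in = ['u']
Removed statement numbers: [4, 5]
Surviving IR:
  t = 4
  x = 6 - 8
  u = t + x
  return u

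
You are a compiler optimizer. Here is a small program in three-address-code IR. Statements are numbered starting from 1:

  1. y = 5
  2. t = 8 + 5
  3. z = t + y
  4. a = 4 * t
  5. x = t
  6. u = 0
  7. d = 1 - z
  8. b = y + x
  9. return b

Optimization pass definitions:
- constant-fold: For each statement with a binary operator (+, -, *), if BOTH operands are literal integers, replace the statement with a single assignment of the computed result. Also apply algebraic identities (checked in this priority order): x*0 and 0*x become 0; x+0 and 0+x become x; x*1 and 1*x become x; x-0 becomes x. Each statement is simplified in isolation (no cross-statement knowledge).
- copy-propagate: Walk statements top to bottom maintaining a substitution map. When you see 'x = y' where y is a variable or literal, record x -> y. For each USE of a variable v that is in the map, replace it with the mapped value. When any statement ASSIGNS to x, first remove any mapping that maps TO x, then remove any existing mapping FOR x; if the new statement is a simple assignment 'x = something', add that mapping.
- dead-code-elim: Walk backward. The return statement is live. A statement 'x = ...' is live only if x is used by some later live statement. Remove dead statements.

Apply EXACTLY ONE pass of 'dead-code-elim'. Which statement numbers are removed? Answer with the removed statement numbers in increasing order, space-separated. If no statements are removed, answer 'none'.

Answer: 3 4 6 7

Derivation:
Backward liveness scan:
Stmt 1 'y = 5': KEEP (y is live); live-in = []
Stmt 2 't = 8 + 5': KEEP (t is live); live-in = ['y']
Stmt 3 'z = t + y': DEAD (z not in live set ['t', 'y'])
Stmt 4 'a = 4 * t': DEAD (a not in live set ['t', 'y'])
Stmt 5 'x = t': KEEP (x is live); live-in = ['t', 'y']
Stmt 6 'u = 0': DEAD (u not in live set ['x', 'y'])
Stmt 7 'd = 1 - z': DEAD (d not in live set ['x', 'y'])
Stmt 8 'b = y + x': KEEP (b is live); live-in = ['x', 'y']
Stmt 9 'return b': KEEP (return); live-in = ['b']
Removed statement numbers: [3, 4, 6, 7]
Surviving IR:
  y = 5
  t = 8 + 5
  x = t
  b = y + x
  return b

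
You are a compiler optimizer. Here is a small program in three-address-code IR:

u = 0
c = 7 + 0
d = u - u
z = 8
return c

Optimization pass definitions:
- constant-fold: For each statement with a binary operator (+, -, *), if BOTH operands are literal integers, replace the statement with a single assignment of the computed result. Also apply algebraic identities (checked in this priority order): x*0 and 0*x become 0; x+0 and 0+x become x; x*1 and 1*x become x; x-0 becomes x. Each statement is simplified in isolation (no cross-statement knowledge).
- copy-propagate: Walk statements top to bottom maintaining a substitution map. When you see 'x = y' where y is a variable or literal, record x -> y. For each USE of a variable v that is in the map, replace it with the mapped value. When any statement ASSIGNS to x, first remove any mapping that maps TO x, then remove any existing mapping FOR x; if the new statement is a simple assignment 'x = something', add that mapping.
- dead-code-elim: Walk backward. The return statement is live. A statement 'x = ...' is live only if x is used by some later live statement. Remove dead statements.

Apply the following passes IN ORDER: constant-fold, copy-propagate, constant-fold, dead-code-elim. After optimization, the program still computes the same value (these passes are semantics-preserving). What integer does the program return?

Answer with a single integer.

Answer: 7

Derivation:
Initial IR:
  u = 0
  c = 7 + 0
  d = u - u
  z = 8
  return c
After constant-fold (5 stmts):
  u = 0
  c = 7
  d = u - u
  z = 8
  return c
After copy-propagate (5 stmts):
  u = 0
  c = 7
  d = 0 - 0
  z = 8
  return 7
After constant-fold (5 stmts):
  u = 0
  c = 7
  d = 0
  z = 8
  return 7
After dead-code-elim (1 stmts):
  return 7
Evaluate:
  u = 0  =>  u = 0
  c = 7 + 0  =>  c = 7
  d = u - u  =>  d = 0
  z = 8  =>  z = 8
  return c = 7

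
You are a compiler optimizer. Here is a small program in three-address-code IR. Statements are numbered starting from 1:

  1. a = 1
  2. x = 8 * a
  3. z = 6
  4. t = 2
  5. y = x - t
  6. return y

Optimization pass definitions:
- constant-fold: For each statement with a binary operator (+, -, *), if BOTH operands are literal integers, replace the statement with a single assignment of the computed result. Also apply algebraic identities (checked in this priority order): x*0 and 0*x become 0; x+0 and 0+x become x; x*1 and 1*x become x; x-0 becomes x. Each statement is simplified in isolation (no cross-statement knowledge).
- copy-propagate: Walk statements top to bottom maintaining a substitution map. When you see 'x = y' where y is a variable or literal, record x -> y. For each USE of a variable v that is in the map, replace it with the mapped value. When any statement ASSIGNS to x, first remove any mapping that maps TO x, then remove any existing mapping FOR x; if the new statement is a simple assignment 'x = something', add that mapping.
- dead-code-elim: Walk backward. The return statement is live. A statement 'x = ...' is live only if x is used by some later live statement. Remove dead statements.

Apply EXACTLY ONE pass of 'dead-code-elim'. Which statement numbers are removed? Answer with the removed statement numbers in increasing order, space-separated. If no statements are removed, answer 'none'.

Answer: 3

Derivation:
Backward liveness scan:
Stmt 1 'a = 1': KEEP (a is live); live-in = []
Stmt 2 'x = 8 * a': KEEP (x is live); live-in = ['a']
Stmt 3 'z = 6': DEAD (z not in live set ['x'])
Stmt 4 't = 2': KEEP (t is live); live-in = ['x']
Stmt 5 'y = x - t': KEEP (y is live); live-in = ['t', 'x']
Stmt 6 'return y': KEEP (return); live-in = ['y']
Removed statement numbers: [3]
Surviving IR:
  a = 1
  x = 8 * a
  t = 2
  y = x - t
  return y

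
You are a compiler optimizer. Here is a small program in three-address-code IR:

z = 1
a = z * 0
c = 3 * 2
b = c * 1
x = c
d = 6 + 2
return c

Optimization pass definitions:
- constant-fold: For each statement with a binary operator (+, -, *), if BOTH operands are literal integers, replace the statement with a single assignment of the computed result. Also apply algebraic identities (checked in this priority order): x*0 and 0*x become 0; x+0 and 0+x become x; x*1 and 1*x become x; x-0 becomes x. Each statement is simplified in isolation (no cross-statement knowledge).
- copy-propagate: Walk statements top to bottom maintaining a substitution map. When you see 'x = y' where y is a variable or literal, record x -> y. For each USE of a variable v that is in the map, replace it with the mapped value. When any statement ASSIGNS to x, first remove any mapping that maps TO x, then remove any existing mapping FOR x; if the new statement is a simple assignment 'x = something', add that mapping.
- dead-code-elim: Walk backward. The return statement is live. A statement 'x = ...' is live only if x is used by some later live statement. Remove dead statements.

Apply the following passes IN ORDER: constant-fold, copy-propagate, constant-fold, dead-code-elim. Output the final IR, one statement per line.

Answer: return 6

Derivation:
Initial IR:
  z = 1
  a = z * 0
  c = 3 * 2
  b = c * 1
  x = c
  d = 6 + 2
  return c
After constant-fold (7 stmts):
  z = 1
  a = 0
  c = 6
  b = c
  x = c
  d = 8
  return c
After copy-propagate (7 stmts):
  z = 1
  a = 0
  c = 6
  b = 6
  x = 6
  d = 8
  return 6
After constant-fold (7 stmts):
  z = 1
  a = 0
  c = 6
  b = 6
  x = 6
  d = 8
  return 6
After dead-code-elim (1 stmts):
  return 6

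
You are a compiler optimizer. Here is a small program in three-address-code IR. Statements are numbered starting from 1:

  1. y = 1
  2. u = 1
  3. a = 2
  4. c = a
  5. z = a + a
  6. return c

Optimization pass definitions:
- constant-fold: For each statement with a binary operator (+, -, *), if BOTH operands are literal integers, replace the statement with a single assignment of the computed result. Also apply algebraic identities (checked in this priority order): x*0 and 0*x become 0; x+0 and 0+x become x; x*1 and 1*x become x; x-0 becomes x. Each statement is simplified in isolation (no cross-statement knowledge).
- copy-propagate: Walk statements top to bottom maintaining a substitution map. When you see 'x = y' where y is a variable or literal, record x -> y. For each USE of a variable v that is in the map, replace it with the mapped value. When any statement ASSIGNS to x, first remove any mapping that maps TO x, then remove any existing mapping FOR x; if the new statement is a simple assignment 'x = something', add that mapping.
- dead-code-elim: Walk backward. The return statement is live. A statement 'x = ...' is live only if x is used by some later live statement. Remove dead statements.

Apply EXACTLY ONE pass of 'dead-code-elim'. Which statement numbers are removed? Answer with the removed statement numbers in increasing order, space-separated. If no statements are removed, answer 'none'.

Answer: 1 2 5

Derivation:
Backward liveness scan:
Stmt 1 'y = 1': DEAD (y not in live set [])
Stmt 2 'u = 1': DEAD (u not in live set [])
Stmt 3 'a = 2': KEEP (a is live); live-in = []
Stmt 4 'c = a': KEEP (c is live); live-in = ['a']
Stmt 5 'z = a + a': DEAD (z not in live set ['c'])
Stmt 6 'return c': KEEP (return); live-in = ['c']
Removed statement numbers: [1, 2, 5]
Surviving IR:
  a = 2
  c = a
  return c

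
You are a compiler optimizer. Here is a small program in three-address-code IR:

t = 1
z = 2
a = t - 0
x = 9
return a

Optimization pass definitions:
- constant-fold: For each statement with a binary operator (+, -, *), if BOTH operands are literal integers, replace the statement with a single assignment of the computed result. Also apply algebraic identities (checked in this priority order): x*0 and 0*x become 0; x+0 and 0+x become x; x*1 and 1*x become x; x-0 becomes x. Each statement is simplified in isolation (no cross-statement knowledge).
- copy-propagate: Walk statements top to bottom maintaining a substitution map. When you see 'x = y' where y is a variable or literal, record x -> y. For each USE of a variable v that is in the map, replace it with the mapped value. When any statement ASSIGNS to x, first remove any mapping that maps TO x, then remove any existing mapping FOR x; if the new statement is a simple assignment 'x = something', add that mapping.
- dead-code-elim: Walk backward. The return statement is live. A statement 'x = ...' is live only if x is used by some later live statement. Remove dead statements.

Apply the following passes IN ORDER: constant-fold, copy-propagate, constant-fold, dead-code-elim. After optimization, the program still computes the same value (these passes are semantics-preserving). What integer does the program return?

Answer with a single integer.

Initial IR:
  t = 1
  z = 2
  a = t - 0
  x = 9
  return a
After constant-fold (5 stmts):
  t = 1
  z = 2
  a = t
  x = 9
  return a
After copy-propagate (5 stmts):
  t = 1
  z = 2
  a = 1
  x = 9
  return 1
After constant-fold (5 stmts):
  t = 1
  z = 2
  a = 1
  x = 9
  return 1
After dead-code-elim (1 stmts):
  return 1
Evaluate:
  t = 1  =>  t = 1
  z = 2  =>  z = 2
  a = t - 0  =>  a = 1
  x = 9  =>  x = 9
  return a = 1

Answer: 1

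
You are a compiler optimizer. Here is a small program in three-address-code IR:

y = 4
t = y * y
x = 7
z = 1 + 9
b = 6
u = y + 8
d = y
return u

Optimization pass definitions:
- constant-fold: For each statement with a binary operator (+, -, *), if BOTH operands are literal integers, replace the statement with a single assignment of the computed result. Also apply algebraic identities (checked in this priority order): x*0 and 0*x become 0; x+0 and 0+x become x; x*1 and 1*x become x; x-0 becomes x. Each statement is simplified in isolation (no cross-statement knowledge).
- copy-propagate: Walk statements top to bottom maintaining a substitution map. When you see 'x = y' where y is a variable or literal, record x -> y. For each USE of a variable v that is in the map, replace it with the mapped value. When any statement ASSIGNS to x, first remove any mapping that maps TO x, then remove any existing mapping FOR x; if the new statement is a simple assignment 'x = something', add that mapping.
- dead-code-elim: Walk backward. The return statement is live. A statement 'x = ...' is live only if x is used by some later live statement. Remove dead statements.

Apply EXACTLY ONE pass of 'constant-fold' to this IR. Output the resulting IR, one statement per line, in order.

Answer: y = 4
t = y * y
x = 7
z = 10
b = 6
u = y + 8
d = y
return u

Derivation:
Applying constant-fold statement-by-statement:
  [1] y = 4  (unchanged)
  [2] t = y * y  (unchanged)
  [3] x = 7  (unchanged)
  [4] z = 1 + 9  -> z = 10
  [5] b = 6  (unchanged)
  [6] u = y + 8  (unchanged)
  [7] d = y  (unchanged)
  [8] return u  (unchanged)
Result (8 stmts):
  y = 4
  t = y * y
  x = 7
  z = 10
  b = 6
  u = y + 8
  d = y
  return u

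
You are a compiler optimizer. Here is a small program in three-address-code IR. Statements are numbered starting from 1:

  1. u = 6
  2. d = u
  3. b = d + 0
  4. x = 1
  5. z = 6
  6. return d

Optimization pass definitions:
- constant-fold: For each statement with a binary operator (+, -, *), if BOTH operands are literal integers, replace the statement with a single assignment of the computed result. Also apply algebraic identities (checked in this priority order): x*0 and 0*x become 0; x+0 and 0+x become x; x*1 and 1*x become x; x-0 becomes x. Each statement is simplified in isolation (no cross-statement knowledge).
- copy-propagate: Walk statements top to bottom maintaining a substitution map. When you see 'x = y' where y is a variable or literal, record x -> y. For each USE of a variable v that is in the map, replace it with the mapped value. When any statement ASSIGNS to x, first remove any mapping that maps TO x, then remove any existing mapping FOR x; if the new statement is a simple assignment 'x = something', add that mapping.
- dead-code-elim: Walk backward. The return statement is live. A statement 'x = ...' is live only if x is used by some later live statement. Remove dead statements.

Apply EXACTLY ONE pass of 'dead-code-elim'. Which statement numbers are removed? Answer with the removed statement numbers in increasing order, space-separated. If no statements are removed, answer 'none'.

Backward liveness scan:
Stmt 1 'u = 6': KEEP (u is live); live-in = []
Stmt 2 'd = u': KEEP (d is live); live-in = ['u']
Stmt 3 'b = d + 0': DEAD (b not in live set ['d'])
Stmt 4 'x = 1': DEAD (x not in live set ['d'])
Stmt 5 'z = 6': DEAD (z not in live set ['d'])
Stmt 6 'return d': KEEP (return); live-in = ['d']
Removed statement numbers: [3, 4, 5]
Surviving IR:
  u = 6
  d = u
  return d

Answer: 3 4 5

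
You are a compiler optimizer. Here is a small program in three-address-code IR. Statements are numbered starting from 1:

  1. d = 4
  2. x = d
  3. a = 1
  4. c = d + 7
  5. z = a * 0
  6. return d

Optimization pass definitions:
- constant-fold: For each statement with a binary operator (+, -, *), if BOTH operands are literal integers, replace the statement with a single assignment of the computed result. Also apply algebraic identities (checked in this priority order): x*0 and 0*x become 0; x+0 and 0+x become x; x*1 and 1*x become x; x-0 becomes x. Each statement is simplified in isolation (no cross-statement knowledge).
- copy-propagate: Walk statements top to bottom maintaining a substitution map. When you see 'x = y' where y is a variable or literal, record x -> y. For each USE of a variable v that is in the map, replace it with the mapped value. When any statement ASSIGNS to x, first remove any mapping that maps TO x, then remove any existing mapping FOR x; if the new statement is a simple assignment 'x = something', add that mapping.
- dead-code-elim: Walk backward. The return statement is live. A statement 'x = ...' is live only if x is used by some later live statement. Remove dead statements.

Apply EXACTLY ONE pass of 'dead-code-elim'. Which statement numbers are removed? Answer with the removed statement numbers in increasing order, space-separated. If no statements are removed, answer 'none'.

Backward liveness scan:
Stmt 1 'd = 4': KEEP (d is live); live-in = []
Stmt 2 'x = d': DEAD (x not in live set ['d'])
Stmt 3 'a = 1': DEAD (a not in live set ['d'])
Stmt 4 'c = d + 7': DEAD (c not in live set ['d'])
Stmt 5 'z = a * 0': DEAD (z not in live set ['d'])
Stmt 6 'return d': KEEP (return); live-in = ['d']
Removed statement numbers: [2, 3, 4, 5]
Surviving IR:
  d = 4
  return d

Answer: 2 3 4 5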